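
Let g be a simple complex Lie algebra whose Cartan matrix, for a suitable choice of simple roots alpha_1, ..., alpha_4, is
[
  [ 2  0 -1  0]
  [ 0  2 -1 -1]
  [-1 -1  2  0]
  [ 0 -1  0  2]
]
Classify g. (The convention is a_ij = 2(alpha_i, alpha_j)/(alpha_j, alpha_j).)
A_4 (sl(5))

The matrix has rank 4 with 2's on the diagonal. Reading the off-diagonal entries as Dynkin edges (a single edge where a_ij = a_ji = -1; a double or triple edge where a_ij * a_ji = 2 or 3), the diagram is a chain of 4 nodes with single edges (A_4). One simple-root ordering that puts it in standard form is (alpha_4, alpha_2, alpha_3, alpha_1). So the algebra is type A_4, i.e. sl(5).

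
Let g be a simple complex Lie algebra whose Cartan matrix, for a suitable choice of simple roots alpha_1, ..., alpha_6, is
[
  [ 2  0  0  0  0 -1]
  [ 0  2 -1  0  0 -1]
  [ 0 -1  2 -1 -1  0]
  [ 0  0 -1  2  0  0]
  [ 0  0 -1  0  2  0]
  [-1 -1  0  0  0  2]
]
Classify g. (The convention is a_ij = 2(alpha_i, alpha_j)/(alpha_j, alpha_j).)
D_6 (so(12))

The matrix has rank 6 with 2's on the diagonal. Reading the off-diagonal entries as Dynkin edges (a single edge where a_ij = a_ji = -1; a double or triple edge where a_ij * a_ji = 2 or 3), the diagram is a chain of 4 nodes with a fork of two nodes at one end (D_6). One simple-root ordering that puts it in standard form is (alpha_1, alpha_6, alpha_2, alpha_3, alpha_5, alpha_4). So the algebra is type D_6, i.e. so(12).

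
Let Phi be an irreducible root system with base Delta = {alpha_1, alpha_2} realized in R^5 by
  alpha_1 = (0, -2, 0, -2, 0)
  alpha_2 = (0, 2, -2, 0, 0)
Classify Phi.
Compute the Cartan integers a_ij = 2(alpha_i, alpha_j)/(alpha_j, alpha_j); the resulting 2x2 Cartan matrix is
[[2, -1], [-1, 2]].
All simple roots have the same length, so the diagram is simply laced. The associated Dynkin diagram is a chain of 2 nodes with single edges (A_2), so the type is A_2 (the algebra sl(3)).

A_2 (sl(3))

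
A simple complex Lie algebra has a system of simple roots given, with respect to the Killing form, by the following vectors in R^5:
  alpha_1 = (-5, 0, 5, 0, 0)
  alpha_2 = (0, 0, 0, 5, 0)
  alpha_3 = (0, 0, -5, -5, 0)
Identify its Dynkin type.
B_3

Compute the Cartan integers a_ij = 2(alpha_i, alpha_j)/(alpha_j, alpha_j); the resulting 3x3 Cartan matrix is
[[2, 0, -1], [0, 2, -1], [-1, -2, 2]].
The roots have two lengths (squared-length ratio 2:1); the short ones are alpha_{2}. The associated Dynkin diagram is a chain of 3 nodes with a double edge at one end; the terminal node there is the unique short simple root (B_3), so the type is B_3 (the algebra so(7)).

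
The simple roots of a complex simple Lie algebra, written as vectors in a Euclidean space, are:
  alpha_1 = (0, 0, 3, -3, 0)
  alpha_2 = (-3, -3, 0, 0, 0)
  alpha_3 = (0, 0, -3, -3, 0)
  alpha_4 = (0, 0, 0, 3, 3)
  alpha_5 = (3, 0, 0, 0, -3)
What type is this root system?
Compute the Cartan integers a_ij = 2(alpha_i, alpha_j)/(alpha_j, alpha_j); the resulting 5x5 Cartan matrix is
[[2, 0, 0, -1, 0], [0, 2, 0, 0, -1], [0, 0, 2, -1, 0], [-1, 0, -1, 2, -1], [0, -1, 0, -1, 2]].
All simple roots have the same length, so the diagram is simply laced. The associated Dynkin diagram is a chain of 3 nodes with a fork of two nodes at one end (D_5), so the type is D_5 (the algebra so(10)).

type D_5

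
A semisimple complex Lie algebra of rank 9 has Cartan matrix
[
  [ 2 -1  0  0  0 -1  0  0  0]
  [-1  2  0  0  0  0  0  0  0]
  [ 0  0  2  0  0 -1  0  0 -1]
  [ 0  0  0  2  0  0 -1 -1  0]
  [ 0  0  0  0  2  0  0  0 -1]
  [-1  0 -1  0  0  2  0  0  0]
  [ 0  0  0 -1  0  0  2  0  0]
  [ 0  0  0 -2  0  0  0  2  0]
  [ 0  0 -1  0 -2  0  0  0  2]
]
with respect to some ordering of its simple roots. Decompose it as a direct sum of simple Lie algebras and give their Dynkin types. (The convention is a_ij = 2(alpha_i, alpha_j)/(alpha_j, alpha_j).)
B_6 (so(13)) ⊕ C_3 (sp(6))

The diagram associated to this matrix has two connected components: the simple roots {alpha_1, alpha_2, alpha_3, alpha_5, alpha_6, alpha_9} form a chain of 6 nodes with a double edge at one end; the terminal node there is the unique short simple root (B_6), and {alpha_4, alpha_7, alpha_8} form a chain of 3 nodes with a double edge at one end; the terminal node there is the unique long simple root (C_3). A semisimple Lie algebra decomposes uniquely as the direct sum of simple ideals, one per connected component of its Dynkin diagram, so g ≅ B_6 ⊕ C_3 (dimension 78 + 21 = 99).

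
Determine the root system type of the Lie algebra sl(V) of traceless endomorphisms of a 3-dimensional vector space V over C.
This is sl(3), which has dimension 3^2 - 1 = 8 and rank 3 - 1 = 2 (a Cartan subalgebra is the diagonal traceless matrices). In the classification of classical Lie algebras, the special linear algebra sl(n+1) has type A_n; here n = 2, so the Dynkin diagram is a chain of 2 nodes with single edges (A_2). Hence the type is A_2.

A_2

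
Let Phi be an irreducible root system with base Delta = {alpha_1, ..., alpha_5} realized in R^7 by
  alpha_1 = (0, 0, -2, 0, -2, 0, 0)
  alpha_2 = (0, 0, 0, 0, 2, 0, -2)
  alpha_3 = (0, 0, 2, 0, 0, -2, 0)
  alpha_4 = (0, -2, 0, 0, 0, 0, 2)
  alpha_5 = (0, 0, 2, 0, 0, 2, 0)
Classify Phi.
D_5 (so(10))

Compute the Cartan integers a_ij = 2(alpha_i, alpha_j)/(alpha_j, alpha_j); the resulting 5x5 Cartan matrix is
[[2, -1, -1, 0, -1], [-1, 2, 0, -1, 0], [-1, 0, 2, 0, 0], [0, -1, 0, 2, 0], [-1, 0, 0, 0, 2]].
All simple roots have the same length, so the diagram is simply laced. The associated Dynkin diagram is a chain of 3 nodes with a fork of two nodes at one end (D_5), so the type is D_5 (the algebra so(10)).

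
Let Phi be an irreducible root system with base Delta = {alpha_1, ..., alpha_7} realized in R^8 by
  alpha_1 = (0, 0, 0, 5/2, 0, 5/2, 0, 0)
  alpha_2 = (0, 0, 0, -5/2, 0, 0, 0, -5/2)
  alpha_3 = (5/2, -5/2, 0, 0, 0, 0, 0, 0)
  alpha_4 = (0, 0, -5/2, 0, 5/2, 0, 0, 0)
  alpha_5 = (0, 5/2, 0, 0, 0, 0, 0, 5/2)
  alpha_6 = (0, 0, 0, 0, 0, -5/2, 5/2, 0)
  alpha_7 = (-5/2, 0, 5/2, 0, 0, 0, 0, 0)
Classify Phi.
A_7

Compute the Cartan integers a_ij = 2(alpha_i, alpha_j)/(alpha_j, alpha_j); the resulting 7x7 Cartan matrix is
[[2, -1, 0, 0, 0, -1, 0], [-1, 2, 0, 0, -1, 0, 0], [0, 0, 2, 0, -1, 0, -1], [0, 0, 0, 2, 0, 0, -1], [0, -1, -1, 0, 2, 0, 0], [-1, 0, 0, 0, 0, 2, 0], [0, 0, -1, -1, 0, 0, 2]].
All simple roots have the same length, so the diagram is simply laced. The associated Dynkin diagram is a chain of 7 nodes with single edges (A_7), so the type is A_7 (the algebra sl(8)).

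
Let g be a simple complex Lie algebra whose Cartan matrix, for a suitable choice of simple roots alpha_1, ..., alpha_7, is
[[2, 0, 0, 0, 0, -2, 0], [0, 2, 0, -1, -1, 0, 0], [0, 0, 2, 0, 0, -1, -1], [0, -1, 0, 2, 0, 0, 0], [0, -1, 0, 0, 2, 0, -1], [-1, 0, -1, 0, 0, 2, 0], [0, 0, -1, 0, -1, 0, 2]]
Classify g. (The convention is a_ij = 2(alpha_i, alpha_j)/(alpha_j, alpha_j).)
C_7 (sp(14))

The matrix has rank 7 with 2's on the diagonal. Reading the off-diagonal entries as Dynkin edges (a single edge where a_ij = a_ji = -1; a double or triple edge where a_ij * a_ji = 2 or 3), the diagram is a chain of 7 nodes with a double edge at one end; the terminal node there is the unique long simple root (C_7). One simple-root ordering that puts it in standard form is (alpha_4, alpha_2, alpha_5, alpha_7, alpha_3, alpha_6, alpha_1). So the algebra is type C_7, i.e. sp(14).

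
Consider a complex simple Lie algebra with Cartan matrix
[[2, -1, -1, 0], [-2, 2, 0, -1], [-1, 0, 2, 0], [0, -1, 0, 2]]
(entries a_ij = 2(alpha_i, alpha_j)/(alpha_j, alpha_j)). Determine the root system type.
The matrix has rank 4 with 2's on the diagonal. Reading the off-diagonal entries as Dynkin edges (a single edge where a_ij = a_ji = -1; a double or triple edge where a_ij * a_ji = 2 or 3), the diagram is a chain of 4 nodes with a double edge between the middle two (F_4). One simple-root ordering that puts it in standard form is (alpha_4, alpha_2, alpha_1, alpha_3). So the algebra is type F_4.

type F_4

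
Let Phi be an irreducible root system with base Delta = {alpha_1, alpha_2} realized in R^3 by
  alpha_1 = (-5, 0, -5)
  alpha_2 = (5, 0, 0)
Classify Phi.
Compute the Cartan integers a_ij = 2(alpha_i, alpha_j)/(alpha_j, alpha_j); the resulting 2x2 Cartan matrix is
[[2, -2], [-1, 2]].
The roots have two lengths (squared-length ratio 2:1); the short ones are alpha_{2}. The associated Dynkin diagram is a chain of 2 nodes with a double edge at one end; the terminal node there is the unique short simple root (B_2), so the type is B_2 (the algebra so(5)).

type B_2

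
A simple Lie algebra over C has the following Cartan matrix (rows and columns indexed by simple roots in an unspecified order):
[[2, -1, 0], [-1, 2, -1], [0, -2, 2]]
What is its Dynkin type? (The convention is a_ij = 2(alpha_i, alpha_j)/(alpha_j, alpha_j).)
The matrix has rank 3 with 2's on the diagonal. Reading the off-diagonal entries as Dynkin edges (a single edge where a_ij = a_ji = -1; a double or triple edge where a_ij * a_ji = 2 or 3), the diagram is a chain of 3 nodes with a double edge at one end; the terminal node there is the unique long simple root (C_3). One simple-root ordering that puts it in standard form is (alpha_1, alpha_2, alpha_3). So the algebra is type C_3, i.e. sp(6).

type C_3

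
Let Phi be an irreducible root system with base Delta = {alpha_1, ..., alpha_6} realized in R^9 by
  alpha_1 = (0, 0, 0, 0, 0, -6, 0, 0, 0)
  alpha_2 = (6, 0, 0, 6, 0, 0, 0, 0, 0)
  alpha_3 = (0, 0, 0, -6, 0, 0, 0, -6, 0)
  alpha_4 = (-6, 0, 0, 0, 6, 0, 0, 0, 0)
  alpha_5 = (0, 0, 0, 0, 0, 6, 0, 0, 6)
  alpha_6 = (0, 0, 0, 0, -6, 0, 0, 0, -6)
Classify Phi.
Compute the Cartan integers a_ij = 2(alpha_i, alpha_j)/(alpha_j, alpha_j); the resulting 6x6 Cartan matrix is
[[2, 0, 0, 0, -1, 0], [0, 2, -1, -1, 0, 0], [0, -1, 2, 0, 0, 0], [0, -1, 0, 2, 0, -1], [-2, 0, 0, 0, 2, -1], [0, 0, 0, -1, -1, 2]].
The roots have two lengths (squared-length ratio 2:1); the short ones are alpha_{1}. The associated Dynkin diagram is a chain of 6 nodes with a double edge at one end; the terminal node there is the unique short simple root (B_6), so the type is B_6 (the algebra so(13)).

B_6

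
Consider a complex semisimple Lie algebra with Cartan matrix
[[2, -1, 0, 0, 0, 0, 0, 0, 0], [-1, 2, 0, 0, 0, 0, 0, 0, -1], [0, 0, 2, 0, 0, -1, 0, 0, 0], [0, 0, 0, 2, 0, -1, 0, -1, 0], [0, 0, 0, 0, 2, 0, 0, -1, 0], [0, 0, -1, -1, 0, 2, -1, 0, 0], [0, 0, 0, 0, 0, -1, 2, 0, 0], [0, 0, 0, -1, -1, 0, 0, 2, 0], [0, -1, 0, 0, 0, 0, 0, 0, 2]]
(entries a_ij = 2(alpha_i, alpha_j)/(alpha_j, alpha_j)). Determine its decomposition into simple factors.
The diagram associated to this matrix has two connected components: the simple roots {alpha_1, alpha_2, alpha_9} form a chain of 3 nodes with single edges (A_3), and {alpha_3, alpha_4, alpha_5, alpha_6, alpha_7, alpha_8} form a chain of 4 nodes with a fork of two nodes at one end (D_6). A semisimple Lie algebra decomposes uniquely as the direct sum of simple ideals, one per connected component of its Dynkin diagram, so g ≅ A_3 ⊕ D_6 (dimension 15 + 66 = 81).

A_3 + D_6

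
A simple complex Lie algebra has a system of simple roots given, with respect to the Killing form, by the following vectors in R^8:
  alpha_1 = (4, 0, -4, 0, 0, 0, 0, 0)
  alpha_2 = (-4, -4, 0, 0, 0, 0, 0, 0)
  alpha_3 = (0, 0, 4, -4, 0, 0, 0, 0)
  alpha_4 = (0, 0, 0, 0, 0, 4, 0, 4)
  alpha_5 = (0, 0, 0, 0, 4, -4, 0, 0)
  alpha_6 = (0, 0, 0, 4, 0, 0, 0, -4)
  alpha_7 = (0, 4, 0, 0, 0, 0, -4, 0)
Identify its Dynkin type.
A_7 (sl(8))

Compute the Cartan integers a_ij = 2(alpha_i, alpha_j)/(alpha_j, alpha_j); the resulting 7x7 Cartan matrix is
[[2, -1, -1, 0, 0, 0, 0], [-1, 2, 0, 0, 0, 0, -1], [-1, 0, 2, 0, 0, -1, 0], [0, 0, 0, 2, -1, -1, 0], [0, 0, 0, -1, 2, 0, 0], [0, 0, -1, -1, 0, 2, 0], [0, -1, 0, 0, 0, 0, 2]].
All simple roots have the same length, so the diagram is simply laced. The associated Dynkin diagram is a chain of 7 nodes with single edges (A_7), so the type is A_7 (the algebra sl(8)).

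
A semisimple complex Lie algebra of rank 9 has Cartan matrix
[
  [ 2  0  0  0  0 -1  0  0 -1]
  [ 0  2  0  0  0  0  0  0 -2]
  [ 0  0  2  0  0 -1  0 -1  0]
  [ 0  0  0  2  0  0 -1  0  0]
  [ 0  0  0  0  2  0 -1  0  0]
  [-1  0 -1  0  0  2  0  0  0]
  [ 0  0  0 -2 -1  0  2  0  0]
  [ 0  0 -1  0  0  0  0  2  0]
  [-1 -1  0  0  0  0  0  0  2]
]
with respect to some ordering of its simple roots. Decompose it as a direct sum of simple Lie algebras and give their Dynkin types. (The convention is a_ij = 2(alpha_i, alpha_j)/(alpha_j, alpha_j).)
The diagram associated to this matrix has two connected components: the simple roots {alpha_4, alpha_5, alpha_7} form a chain of 3 nodes with a double edge at one end; the terminal node there is the unique short simple root (B_3), and {alpha_1, alpha_2, alpha_3, alpha_6, alpha_8, alpha_9} form a chain of 6 nodes with a double edge at one end; the terminal node there is the unique long simple root (C_6). A semisimple Lie algebra decomposes uniquely as the direct sum of simple ideals, one per connected component of its Dynkin diagram, so g ≅ B_3 ⊕ C_6 (dimension 21 + 78 = 99).

B3 + C6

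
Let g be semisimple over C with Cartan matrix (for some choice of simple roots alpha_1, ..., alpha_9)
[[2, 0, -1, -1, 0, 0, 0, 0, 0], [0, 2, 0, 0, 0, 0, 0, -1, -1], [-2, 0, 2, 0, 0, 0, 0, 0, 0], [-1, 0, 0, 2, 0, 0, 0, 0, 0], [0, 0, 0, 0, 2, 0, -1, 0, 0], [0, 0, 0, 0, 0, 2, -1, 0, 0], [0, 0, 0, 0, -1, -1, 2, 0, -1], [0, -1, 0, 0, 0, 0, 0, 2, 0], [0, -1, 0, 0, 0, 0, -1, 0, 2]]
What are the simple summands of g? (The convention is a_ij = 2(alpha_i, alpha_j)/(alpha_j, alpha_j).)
C_3 ⊕ D_6

The diagram associated to this matrix has two connected components: the simple roots {alpha_1, alpha_3, alpha_4} form a chain of 3 nodes with a double edge at one end; the terminal node there is the unique long simple root (C_3), and {alpha_2, alpha_5, alpha_6, alpha_7, alpha_8, alpha_9} form a chain of 4 nodes with a fork of two nodes at one end (D_6). A semisimple Lie algebra decomposes uniquely as the direct sum of simple ideals, one per connected component of its Dynkin diagram, so g ≅ C_3 ⊕ D_6 (dimension 21 + 66 = 87).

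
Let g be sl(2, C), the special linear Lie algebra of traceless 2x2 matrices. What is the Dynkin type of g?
A_1

This is sl(2), which has dimension 2^2 - 1 = 3 and rank 2 - 1 = 1 (a Cartan subalgebra is the diagonal traceless matrices). In the classification of classical Lie algebras, the special linear algebra sl(n+1) has type A_n; here n = 1, so the Dynkin diagram is a chain of 1 nodes with single edges (A_1). Hence the type is A_1.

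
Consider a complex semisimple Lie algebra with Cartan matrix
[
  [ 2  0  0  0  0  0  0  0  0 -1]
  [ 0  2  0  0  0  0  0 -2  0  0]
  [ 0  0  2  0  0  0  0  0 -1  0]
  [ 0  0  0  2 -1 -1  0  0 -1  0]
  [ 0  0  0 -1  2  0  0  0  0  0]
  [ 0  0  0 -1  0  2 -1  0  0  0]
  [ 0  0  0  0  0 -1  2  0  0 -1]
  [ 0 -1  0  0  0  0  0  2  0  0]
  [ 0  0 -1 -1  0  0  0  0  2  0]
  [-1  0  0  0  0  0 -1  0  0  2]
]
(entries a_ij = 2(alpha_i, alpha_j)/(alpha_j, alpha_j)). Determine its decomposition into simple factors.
B_2 + E_8

The diagram associated to this matrix has two connected components: the simple roots {alpha_2, alpha_8} form a chain of 2 nodes with a double edge at one end; the terminal node there is the unique short simple root (B_2), and {alpha_1, alpha_3, alpha_4, alpha_5, alpha_6, alpha_7, alpha_9, alpha_10} form a chain of 7 nodes with one extra node attached to the third node from one end (E_8). A semisimple Lie algebra decomposes uniquely as the direct sum of simple ideals, one per connected component of its Dynkin diagram, so g ≅ B_2 ⊕ E_8 (dimension 10 + 248 = 258).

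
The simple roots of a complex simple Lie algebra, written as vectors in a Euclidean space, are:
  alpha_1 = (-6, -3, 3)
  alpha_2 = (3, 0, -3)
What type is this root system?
G2

Compute the Cartan integers a_ij = 2(alpha_i, alpha_j)/(alpha_j, alpha_j); the resulting 2x2 Cartan matrix is
[[2, -3], [-1, 2]].
The roots have two lengths (squared-length ratio 3:1); the short ones are alpha_{2}. The associated Dynkin diagram is two nodes joined by a triple edge (G_2), so the type is G_2.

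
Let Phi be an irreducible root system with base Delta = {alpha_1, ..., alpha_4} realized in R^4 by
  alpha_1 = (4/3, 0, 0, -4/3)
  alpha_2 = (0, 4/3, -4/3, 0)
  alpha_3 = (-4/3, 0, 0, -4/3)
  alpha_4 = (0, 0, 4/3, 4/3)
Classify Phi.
Compute the Cartan integers a_ij = 2(alpha_i, alpha_j)/(alpha_j, alpha_j); the resulting 4x4 Cartan matrix is
[[2, 0, 0, -1], [0, 2, 0, -1], [0, 0, 2, -1], [-1, -1, -1, 2]].
All simple roots have the same length, so the diagram is simply laced. The associated Dynkin diagram is a chain of 2 nodes with a fork of two nodes at one end (D_4), so the type is D_4 (the algebra so(8)).

D_4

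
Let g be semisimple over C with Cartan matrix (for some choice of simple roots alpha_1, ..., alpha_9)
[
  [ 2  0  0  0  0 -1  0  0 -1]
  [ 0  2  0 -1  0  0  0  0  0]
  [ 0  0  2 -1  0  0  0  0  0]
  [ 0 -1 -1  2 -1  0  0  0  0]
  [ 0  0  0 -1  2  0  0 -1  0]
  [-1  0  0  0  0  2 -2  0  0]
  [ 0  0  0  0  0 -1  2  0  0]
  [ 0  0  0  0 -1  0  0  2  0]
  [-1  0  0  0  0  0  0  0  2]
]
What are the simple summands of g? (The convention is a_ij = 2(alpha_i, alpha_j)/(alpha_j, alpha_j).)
The diagram associated to this matrix has two connected components: the simple roots {alpha_1, alpha_6, alpha_7, alpha_9} form a chain of 4 nodes with a double edge at one end; the terminal node there is the unique short simple root (B_4), and {alpha_2, alpha_3, alpha_4, alpha_5, alpha_8} form a chain of 3 nodes with a fork of two nodes at one end (D_5). A semisimple Lie algebra decomposes uniquely as the direct sum of simple ideals, one per connected component of its Dynkin diagram, so g ≅ B_4 ⊕ D_5 (dimension 36 + 45 = 81).

B_4 + D_5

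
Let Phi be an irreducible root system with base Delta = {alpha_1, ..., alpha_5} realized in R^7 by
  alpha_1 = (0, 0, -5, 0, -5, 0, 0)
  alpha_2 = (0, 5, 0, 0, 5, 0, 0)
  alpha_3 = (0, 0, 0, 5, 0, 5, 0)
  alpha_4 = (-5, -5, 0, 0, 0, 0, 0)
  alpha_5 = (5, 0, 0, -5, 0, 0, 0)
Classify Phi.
Compute the Cartan integers a_ij = 2(alpha_i, alpha_j)/(alpha_j, alpha_j); the resulting 5x5 Cartan matrix is
[[2, -1, 0, 0, 0], [-1, 2, 0, -1, 0], [0, 0, 2, 0, -1], [0, -1, 0, 2, -1], [0, 0, -1, -1, 2]].
All simple roots have the same length, so the diagram is simply laced. The associated Dynkin diagram is a chain of 5 nodes with single edges (A_5), so the type is A_5 (the algebra sl(6)).

A5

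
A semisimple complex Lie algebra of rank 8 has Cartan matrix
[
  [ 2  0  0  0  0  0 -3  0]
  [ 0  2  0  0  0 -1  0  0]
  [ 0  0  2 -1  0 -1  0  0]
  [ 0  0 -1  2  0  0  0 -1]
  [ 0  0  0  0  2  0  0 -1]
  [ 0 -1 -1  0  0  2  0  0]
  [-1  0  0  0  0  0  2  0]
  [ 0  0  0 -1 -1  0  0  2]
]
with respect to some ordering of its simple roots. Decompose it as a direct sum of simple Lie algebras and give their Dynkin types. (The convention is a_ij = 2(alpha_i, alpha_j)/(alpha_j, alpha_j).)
The diagram associated to this matrix has two connected components: the simple roots {alpha_2, alpha_3, alpha_4, alpha_5, alpha_6, alpha_8} form a chain of 6 nodes with single edges (A_6), and {alpha_1, alpha_7} form two nodes joined by a triple edge (G_2). A semisimple Lie algebra decomposes uniquely as the direct sum of simple ideals, one per connected component of its Dynkin diagram, so g ≅ A_6 ⊕ G_2 (dimension 48 + 14 = 62).

A6 ⊕ G2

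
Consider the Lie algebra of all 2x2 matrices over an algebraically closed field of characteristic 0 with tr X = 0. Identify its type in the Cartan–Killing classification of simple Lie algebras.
This is sl(2), which has dimension 2^2 - 1 = 3 and rank 2 - 1 = 1 (a Cartan subalgebra is the diagonal traceless matrices). In the classification of classical Lie algebras, the special linear algebra sl(n+1) has type A_n; here n = 1, so the Dynkin diagram is a chain of 1 nodes with single edges (A_1). Hence the type is A_1.

A1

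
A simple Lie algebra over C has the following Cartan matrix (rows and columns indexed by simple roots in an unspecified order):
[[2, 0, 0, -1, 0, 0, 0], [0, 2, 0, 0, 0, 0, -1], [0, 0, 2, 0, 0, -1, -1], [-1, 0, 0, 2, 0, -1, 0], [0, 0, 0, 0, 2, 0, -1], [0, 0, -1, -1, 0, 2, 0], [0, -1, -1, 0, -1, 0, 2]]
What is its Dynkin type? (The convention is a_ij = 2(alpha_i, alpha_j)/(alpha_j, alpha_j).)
D_7

The matrix has rank 7 with 2's on the diagonal. Reading the off-diagonal entries as Dynkin edges (a single edge where a_ij = a_ji = -1; a double or triple edge where a_ij * a_ji = 2 or 3), the diagram is a chain of 5 nodes with a fork of two nodes at one end (D_7). One simple-root ordering that puts it in standard form is (alpha_1, alpha_4, alpha_6, alpha_3, alpha_7, alpha_5, alpha_2). So the algebra is type D_7, i.e. so(14).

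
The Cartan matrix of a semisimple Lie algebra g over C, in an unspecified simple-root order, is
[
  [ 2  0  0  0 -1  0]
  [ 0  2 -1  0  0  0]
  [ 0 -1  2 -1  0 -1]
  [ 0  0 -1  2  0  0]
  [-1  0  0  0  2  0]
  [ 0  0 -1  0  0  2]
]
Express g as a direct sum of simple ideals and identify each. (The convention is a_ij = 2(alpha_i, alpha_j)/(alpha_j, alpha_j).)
type A_2 + type D_4

The diagram associated to this matrix has two connected components: the simple roots {alpha_1, alpha_5} form a chain of 2 nodes with single edges (A_2), and {alpha_2, alpha_3, alpha_4, alpha_6} form a chain of 2 nodes with a fork of two nodes at one end (D_4). A semisimple Lie algebra decomposes uniquely as the direct sum of simple ideals, one per connected component of its Dynkin diagram, so g ≅ A_2 ⊕ D_4 (dimension 8 + 28 = 36).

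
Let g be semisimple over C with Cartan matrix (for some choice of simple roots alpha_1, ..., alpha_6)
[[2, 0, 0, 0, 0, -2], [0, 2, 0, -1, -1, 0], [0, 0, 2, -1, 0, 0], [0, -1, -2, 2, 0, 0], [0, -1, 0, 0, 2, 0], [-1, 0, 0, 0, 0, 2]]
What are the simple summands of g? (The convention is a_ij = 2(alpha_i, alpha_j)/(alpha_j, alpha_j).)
B2 + B4

The diagram associated to this matrix has two connected components: the simple roots {alpha_1, alpha_6} form a chain of 2 nodes with a double edge at one end; the terminal node there is the unique short simple root (B_2), and {alpha_2, alpha_3, alpha_4, alpha_5} form a chain of 4 nodes with a double edge at one end; the terminal node there is the unique short simple root (B_4). A semisimple Lie algebra decomposes uniquely as the direct sum of simple ideals, one per connected component of its Dynkin diagram, so g ≅ B_2 ⊕ B_4 (dimension 10 + 36 = 46).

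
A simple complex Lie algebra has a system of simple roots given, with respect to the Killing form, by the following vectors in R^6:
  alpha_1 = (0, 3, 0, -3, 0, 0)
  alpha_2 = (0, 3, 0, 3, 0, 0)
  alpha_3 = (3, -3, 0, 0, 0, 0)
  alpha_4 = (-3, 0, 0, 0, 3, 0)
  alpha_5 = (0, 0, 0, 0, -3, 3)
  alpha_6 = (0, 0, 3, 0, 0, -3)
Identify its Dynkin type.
D_6

Compute the Cartan integers a_ij = 2(alpha_i, alpha_j)/(alpha_j, alpha_j); the resulting 6x6 Cartan matrix is
[[2, 0, -1, 0, 0, 0], [0, 2, -1, 0, 0, 0], [-1, -1, 2, -1, 0, 0], [0, 0, -1, 2, -1, 0], [0, 0, 0, -1, 2, -1], [0, 0, 0, 0, -1, 2]].
All simple roots have the same length, so the diagram is simply laced. The associated Dynkin diagram is a chain of 4 nodes with a fork of two nodes at one end (D_6), so the type is D_6 (the algebra so(12)).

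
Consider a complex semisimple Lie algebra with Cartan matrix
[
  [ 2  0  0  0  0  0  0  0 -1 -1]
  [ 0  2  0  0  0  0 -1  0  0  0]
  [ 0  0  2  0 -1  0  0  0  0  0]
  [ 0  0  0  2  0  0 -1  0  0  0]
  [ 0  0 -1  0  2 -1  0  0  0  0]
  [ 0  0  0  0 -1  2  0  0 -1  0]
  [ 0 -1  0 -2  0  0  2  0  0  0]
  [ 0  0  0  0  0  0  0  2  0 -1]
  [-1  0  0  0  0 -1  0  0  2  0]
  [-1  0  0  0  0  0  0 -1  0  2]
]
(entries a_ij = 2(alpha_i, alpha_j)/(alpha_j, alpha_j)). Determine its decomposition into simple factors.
The diagram associated to this matrix has two connected components: the simple roots {alpha_1, alpha_3, alpha_5, alpha_6, alpha_8, alpha_9, alpha_10} form a chain of 7 nodes with single edges (A_7), and {alpha_2, alpha_4, alpha_7} form a chain of 3 nodes with a double edge at one end; the terminal node there is the unique short simple root (B_3). A semisimple Lie algebra decomposes uniquely as the direct sum of simple ideals, one per connected component of its Dynkin diagram, so g ≅ A_7 ⊕ B_3 (dimension 63 + 21 = 84).

A7 ⊕ B3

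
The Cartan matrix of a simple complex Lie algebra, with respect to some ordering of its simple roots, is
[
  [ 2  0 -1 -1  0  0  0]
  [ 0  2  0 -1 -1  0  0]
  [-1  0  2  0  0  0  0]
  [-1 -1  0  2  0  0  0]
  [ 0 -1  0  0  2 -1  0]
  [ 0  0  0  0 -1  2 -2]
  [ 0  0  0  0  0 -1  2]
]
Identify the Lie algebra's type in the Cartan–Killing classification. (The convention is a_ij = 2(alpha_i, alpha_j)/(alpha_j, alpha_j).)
B7

The matrix has rank 7 with 2's on the diagonal. Reading the off-diagonal entries as Dynkin edges (a single edge where a_ij = a_ji = -1; a double or triple edge where a_ij * a_ji = 2 or 3), the diagram is a chain of 7 nodes with a double edge at one end; the terminal node there is the unique short simple root (B_7). One simple-root ordering that puts it in standard form is (alpha_3, alpha_1, alpha_4, alpha_2, alpha_5, alpha_6, alpha_7). So the algebra is type B_7, i.e. so(15).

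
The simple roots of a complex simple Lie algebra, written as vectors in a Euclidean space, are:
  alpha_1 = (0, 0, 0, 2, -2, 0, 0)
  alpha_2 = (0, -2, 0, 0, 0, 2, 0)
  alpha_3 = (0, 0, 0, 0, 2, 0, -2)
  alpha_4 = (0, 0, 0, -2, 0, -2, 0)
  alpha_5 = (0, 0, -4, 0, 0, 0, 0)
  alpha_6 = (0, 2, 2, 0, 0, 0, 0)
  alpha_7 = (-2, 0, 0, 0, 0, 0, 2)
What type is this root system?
Compute the Cartan integers a_ij = 2(alpha_i, alpha_j)/(alpha_j, alpha_j); the resulting 7x7 Cartan matrix is
[[2, 0, -1, -1, 0, 0, 0], [0, 2, 0, -1, 0, -1, 0], [-1, 0, 2, 0, 0, 0, -1], [-1, -1, 0, 2, 0, 0, 0], [0, 0, 0, 0, 2, -2, 0], [0, -1, 0, 0, -1, 2, 0], [0, 0, -1, 0, 0, 0, 2]].
The roots have two lengths (squared-length ratio 2:1); the short ones are alpha_{1,2,3,4,6,7}. The associated Dynkin diagram is a chain of 7 nodes with a double edge at one end; the terminal node there is the unique long simple root (C_7), so the type is C_7 (the algebra sp(14)).

C_7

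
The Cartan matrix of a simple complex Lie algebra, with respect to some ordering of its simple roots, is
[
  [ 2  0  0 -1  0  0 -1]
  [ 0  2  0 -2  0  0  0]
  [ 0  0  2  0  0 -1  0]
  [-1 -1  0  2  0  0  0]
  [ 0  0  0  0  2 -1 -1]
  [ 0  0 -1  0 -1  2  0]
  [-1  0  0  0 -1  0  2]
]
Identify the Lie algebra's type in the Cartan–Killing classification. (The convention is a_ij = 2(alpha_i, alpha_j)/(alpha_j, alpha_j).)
type C_7

The matrix has rank 7 with 2's on the diagonal. Reading the off-diagonal entries as Dynkin edges (a single edge where a_ij = a_ji = -1; a double or triple edge where a_ij * a_ji = 2 or 3), the diagram is a chain of 7 nodes with a double edge at one end; the terminal node there is the unique long simple root (C_7). One simple-root ordering that puts it in standard form is (alpha_3, alpha_6, alpha_5, alpha_7, alpha_1, alpha_4, alpha_2). So the algebra is type C_7, i.e. sp(14).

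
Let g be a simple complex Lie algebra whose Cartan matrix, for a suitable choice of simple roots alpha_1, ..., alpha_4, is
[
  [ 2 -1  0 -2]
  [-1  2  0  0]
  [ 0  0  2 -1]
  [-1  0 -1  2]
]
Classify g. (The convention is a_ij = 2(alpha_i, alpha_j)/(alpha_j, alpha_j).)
F_4

The matrix has rank 4 with 2's on the diagonal. Reading the off-diagonal entries as Dynkin edges (a single edge where a_ij = a_ji = -1; a double or triple edge where a_ij * a_ji = 2 or 3), the diagram is a chain of 4 nodes with a double edge between the middle two (F_4). One simple-root ordering that puts it in standard form is (alpha_2, alpha_1, alpha_4, alpha_3). So the algebra is type F_4.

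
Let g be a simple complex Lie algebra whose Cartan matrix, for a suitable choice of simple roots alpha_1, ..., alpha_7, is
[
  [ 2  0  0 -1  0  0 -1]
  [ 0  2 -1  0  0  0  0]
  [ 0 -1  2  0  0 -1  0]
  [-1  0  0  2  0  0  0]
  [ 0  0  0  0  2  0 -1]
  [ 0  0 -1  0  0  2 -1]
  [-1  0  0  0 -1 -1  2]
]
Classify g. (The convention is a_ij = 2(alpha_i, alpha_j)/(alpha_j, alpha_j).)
E_7

The matrix has rank 7 with 2's on the diagonal. Reading the off-diagonal entries as Dynkin edges (a single edge where a_ij = a_ji = -1; a double or triple edge where a_ij * a_ji = 2 or 3), the diagram is a chain of 6 nodes with one extra node attached to the third node from one end (E_7). One simple-root ordering that puts it in standard form is (alpha_4, alpha_5, alpha_1, alpha_7, alpha_6, alpha_3, alpha_2). So the algebra is type E_7.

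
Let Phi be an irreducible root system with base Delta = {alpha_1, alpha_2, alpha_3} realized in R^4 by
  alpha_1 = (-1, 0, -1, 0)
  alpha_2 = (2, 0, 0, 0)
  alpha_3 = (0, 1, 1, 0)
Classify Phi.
C_3

Compute the Cartan integers a_ij = 2(alpha_i, alpha_j)/(alpha_j, alpha_j); the resulting 3x3 Cartan matrix is
[[2, -1, -1], [-2, 2, 0], [-1, 0, 2]].
The roots have two lengths (squared-length ratio 2:1); the short ones are alpha_{1,3}. The associated Dynkin diagram is a chain of 3 nodes with a double edge at one end; the terminal node there is the unique long simple root (C_3), so the type is C_3 (the algebra sp(6)).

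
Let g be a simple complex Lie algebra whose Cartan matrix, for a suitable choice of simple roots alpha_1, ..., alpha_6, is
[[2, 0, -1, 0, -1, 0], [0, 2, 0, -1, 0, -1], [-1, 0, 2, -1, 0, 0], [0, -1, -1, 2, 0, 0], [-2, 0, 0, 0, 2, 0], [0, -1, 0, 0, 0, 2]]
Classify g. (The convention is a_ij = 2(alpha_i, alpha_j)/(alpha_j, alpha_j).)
The matrix has rank 6 with 2's on the diagonal. Reading the off-diagonal entries as Dynkin edges (a single edge where a_ij = a_ji = -1; a double or triple edge where a_ij * a_ji = 2 or 3), the diagram is a chain of 6 nodes with a double edge at one end; the terminal node there is the unique long simple root (C_6). One simple-root ordering that puts it in standard form is (alpha_6, alpha_2, alpha_4, alpha_3, alpha_1, alpha_5). So the algebra is type C_6, i.e. sp(12).

C6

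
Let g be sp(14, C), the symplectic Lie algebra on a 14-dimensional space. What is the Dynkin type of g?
This is sp(14), which has dimension 14(14+1)/2 = 105 and rank 14/2 = 7. In the classification of classical Lie algebras, the symplectic algebra sp(2n) has type C_n; here n = 7, so the Dynkin diagram is a chain of 7 nodes with a double edge at one end; the terminal node there is the unique long simple root (C_7). Hence the type is C_7.

C7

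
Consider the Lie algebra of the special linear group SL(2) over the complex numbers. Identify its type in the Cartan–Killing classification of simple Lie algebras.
A1

This is sl(2), which has dimension 2^2 - 1 = 3 and rank 2 - 1 = 1 (a Cartan subalgebra is the diagonal traceless matrices). In the classification of classical Lie algebras, the special linear algebra sl(n+1) has type A_n; here n = 1, so the Dynkin diagram is a chain of 1 nodes with single edges (A_1). Hence the type is A_1.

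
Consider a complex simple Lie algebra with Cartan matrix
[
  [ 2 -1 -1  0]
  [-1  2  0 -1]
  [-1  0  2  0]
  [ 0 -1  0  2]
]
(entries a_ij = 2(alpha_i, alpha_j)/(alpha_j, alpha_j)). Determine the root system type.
The matrix has rank 4 with 2's on the diagonal. Reading the off-diagonal entries as Dynkin edges (a single edge where a_ij = a_ji = -1; a double or triple edge where a_ij * a_ji = 2 or 3), the diagram is a chain of 4 nodes with single edges (A_4). One simple-root ordering that puts it in standard form is (alpha_3, alpha_1, alpha_2, alpha_4). So the algebra is type A_4, i.e. sl(5).

A4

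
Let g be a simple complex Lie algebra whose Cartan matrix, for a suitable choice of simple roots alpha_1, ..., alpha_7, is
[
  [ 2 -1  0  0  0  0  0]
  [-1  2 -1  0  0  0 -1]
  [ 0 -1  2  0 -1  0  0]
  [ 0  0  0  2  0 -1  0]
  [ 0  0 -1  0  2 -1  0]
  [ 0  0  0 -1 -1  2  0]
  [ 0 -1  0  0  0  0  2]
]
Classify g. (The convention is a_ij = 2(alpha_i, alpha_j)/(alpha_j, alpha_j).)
The matrix has rank 7 with 2's on the diagonal. Reading the off-diagonal entries as Dynkin edges (a single edge where a_ij = a_ji = -1; a double or triple edge where a_ij * a_ji = 2 or 3), the diagram is a chain of 5 nodes with a fork of two nodes at one end (D_7). One simple-root ordering that puts it in standard form is (alpha_4, alpha_6, alpha_5, alpha_3, alpha_2, alpha_1, alpha_7). So the algebra is type D_7, i.e. so(14).

D7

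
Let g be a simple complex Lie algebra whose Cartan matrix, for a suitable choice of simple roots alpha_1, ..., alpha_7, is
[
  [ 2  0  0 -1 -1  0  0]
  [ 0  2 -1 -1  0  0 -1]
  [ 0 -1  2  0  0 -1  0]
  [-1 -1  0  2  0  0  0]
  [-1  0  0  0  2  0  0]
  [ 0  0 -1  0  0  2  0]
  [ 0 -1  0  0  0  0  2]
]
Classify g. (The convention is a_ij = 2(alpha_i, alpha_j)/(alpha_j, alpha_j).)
E_7

The matrix has rank 7 with 2's on the diagonal. Reading the off-diagonal entries as Dynkin edges (a single edge where a_ij = a_ji = -1; a double or triple edge where a_ij * a_ji = 2 or 3), the diagram is a chain of 6 nodes with one extra node attached to the third node from one end (E_7). One simple-root ordering that puts it in standard form is (alpha_6, alpha_7, alpha_3, alpha_2, alpha_4, alpha_1, alpha_5). So the algebra is type E_7.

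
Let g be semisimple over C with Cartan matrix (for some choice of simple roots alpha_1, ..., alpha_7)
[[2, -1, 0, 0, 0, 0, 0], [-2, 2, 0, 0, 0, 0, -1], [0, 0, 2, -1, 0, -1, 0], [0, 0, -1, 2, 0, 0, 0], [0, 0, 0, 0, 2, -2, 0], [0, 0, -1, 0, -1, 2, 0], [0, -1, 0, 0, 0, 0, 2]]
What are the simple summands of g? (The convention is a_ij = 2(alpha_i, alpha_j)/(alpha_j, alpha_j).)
type B_3 + type C_4

The diagram associated to this matrix has two connected components: the simple roots {alpha_1, alpha_2, alpha_7} form a chain of 3 nodes with a double edge at one end; the terminal node there is the unique short simple root (B_3), and {alpha_3, alpha_4, alpha_5, alpha_6} form a chain of 4 nodes with a double edge at one end; the terminal node there is the unique long simple root (C_4). A semisimple Lie algebra decomposes uniquely as the direct sum of simple ideals, one per connected component of its Dynkin diagram, so g ≅ B_3 ⊕ C_4 (dimension 21 + 36 = 57).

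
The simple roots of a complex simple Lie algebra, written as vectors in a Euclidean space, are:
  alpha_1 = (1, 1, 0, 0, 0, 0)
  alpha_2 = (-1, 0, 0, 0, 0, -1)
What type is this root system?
Compute the Cartan integers a_ij = 2(alpha_i, alpha_j)/(alpha_j, alpha_j); the resulting 2x2 Cartan matrix is
[[2, -1], [-1, 2]].
All simple roots have the same length, so the diagram is simply laced. The associated Dynkin diagram is a chain of 2 nodes with single edges (A_2), so the type is A_2 (the algebra sl(3)).

type A_2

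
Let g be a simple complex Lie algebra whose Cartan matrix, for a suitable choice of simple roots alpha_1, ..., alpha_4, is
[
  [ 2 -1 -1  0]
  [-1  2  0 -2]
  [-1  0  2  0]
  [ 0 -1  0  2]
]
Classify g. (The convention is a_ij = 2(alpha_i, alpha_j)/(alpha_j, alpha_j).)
B_4 (so(9))

The matrix has rank 4 with 2's on the diagonal. Reading the off-diagonal entries as Dynkin edges (a single edge where a_ij = a_ji = -1; a double or triple edge where a_ij * a_ji = 2 or 3), the diagram is a chain of 4 nodes with a double edge at one end; the terminal node there is the unique short simple root (B_4). One simple-root ordering that puts it in standard form is (alpha_3, alpha_1, alpha_2, alpha_4). So the algebra is type B_4, i.e. so(9).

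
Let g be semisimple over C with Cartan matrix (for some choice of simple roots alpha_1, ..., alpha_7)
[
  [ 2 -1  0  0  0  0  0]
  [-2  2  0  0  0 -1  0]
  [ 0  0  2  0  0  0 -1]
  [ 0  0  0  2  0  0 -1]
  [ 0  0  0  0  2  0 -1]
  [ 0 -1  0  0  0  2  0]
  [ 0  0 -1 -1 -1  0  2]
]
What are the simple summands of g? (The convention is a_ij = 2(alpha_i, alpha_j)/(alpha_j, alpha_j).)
The diagram associated to this matrix has two connected components: the simple roots {alpha_1, alpha_2, alpha_6} form a chain of 3 nodes with a double edge at one end; the terminal node there is the unique short simple root (B_3), and {alpha_3, alpha_4, alpha_5, alpha_7} form a chain of 2 nodes with a fork of two nodes at one end (D_4). A semisimple Lie algebra decomposes uniquely as the direct sum of simple ideals, one per connected component of its Dynkin diagram, so g ≅ B_3 ⊕ D_4 (dimension 21 + 28 = 49).

B3 ⊕ D4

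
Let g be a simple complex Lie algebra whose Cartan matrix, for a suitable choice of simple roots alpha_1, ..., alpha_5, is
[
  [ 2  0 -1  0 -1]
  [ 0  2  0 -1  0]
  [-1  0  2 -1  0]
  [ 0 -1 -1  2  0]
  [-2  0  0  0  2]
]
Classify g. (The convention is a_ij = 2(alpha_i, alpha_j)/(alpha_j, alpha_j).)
type C_5

The matrix has rank 5 with 2's on the diagonal. Reading the off-diagonal entries as Dynkin edges (a single edge where a_ij = a_ji = -1; a double or triple edge where a_ij * a_ji = 2 or 3), the diagram is a chain of 5 nodes with a double edge at one end; the terminal node there is the unique long simple root (C_5). One simple-root ordering that puts it in standard form is (alpha_2, alpha_4, alpha_3, alpha_1, alpha_5). So the algebra is type C_5, i.e. sp(10).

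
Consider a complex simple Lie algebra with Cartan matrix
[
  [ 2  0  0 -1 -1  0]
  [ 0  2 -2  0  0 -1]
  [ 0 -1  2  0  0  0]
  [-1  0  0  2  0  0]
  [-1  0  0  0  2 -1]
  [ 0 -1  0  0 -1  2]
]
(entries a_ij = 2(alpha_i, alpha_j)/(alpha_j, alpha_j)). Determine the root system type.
type B_6

The matrix has rank 6 with 2's on the diagonal. Reading the off-diagonal entries as Dynkin edges (a single edge where a_ij = a_ji = -1; a double or triple edge where a_ij * a_ji = 2 or 3), the diagram is a chain of 6 nodes with a double edge at one end; the terminal node there is the unique short simple root (B_6). One simple-root ordering that puts it in standard form is (alpha_4, alpha_1, alpha_5, alpha_6, alpha_2, alpha_3). So the algebra is type B_6, i.e. so(13).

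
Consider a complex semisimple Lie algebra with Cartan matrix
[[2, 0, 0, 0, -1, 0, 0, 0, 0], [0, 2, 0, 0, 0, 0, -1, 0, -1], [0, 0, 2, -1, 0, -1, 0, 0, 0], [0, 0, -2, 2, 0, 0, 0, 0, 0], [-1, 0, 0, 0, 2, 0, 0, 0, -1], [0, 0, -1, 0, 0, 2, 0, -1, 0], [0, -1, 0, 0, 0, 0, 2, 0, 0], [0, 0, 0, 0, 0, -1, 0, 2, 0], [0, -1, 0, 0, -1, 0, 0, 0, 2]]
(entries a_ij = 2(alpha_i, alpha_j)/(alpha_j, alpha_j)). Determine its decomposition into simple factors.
The diagram associated to this matrix has two connected components: the simple roots {alpha_1, alpha_2, alpha_5, alpha_7, alpha_9} form a chain of 5 nodes with single edges (A_5), and {alpha_3, alpha_4, alpha_6, alpha_8} form a chain of 4 nodes with a double edge at one end; the terminal node there is the unique long simple root (C_4). A semisimple Lie algebra decomposes uniquely as the direct sum of simple ideals, one per connected component of its Dynkin diagram, so g ≅ A_5 ⊕ C_4 (dimension 35 + 36 = 71).

A5 + C4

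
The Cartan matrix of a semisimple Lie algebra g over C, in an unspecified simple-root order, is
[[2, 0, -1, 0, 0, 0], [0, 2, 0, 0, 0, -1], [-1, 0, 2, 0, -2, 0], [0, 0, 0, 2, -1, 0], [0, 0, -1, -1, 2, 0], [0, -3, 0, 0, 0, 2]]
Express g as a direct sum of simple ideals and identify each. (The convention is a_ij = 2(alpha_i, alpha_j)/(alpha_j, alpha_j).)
The diagram associated to this matrix has two connected components: the simple roots {alpha_1, alpha_3, alpha_4, alpha_5} form a chain of 4 nodes with a double edge between the middle two (F_4), and {alpha_2, alpha_6} form two nodes joined by a triple edge (G_2). A semisimple Lie algebra decomposes uniquely as the direct sum of simple ideals, one per connected component of its Dynkin diagram, so g ≅ F_4 ⊕ G_2 (dimension 52 + 14 = 66).

F4 + G2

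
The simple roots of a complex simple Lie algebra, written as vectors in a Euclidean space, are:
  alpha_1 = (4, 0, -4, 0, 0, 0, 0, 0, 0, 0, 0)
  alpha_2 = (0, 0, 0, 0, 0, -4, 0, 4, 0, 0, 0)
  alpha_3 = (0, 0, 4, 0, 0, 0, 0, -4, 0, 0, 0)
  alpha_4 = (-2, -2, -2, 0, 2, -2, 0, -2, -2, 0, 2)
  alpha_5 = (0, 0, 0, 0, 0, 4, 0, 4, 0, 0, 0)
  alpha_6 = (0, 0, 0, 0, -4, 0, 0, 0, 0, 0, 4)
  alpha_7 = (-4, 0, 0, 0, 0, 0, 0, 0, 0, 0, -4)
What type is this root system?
Compute the Cartan integers a_ij = 2(alpha_i, alpha_j)/(alpha_j, alpha_j); the resulting 7x7 Cartan matrix is
[[2, 0, -1, 0, 0, 0, -1], [0, 2, -1, 0, 0, 0, 0], [-1, -1, 2, 0, -1, 0, 0], [0, 0, 0, 2, -1, 0, 0], [0, 0, -1, -1, 2, 0, 0], [0, 0, 0, 0, 0, 2, -1], [-1, 0, 0, 0, 0, -1, 2]].
All simple roots have the same length, so the diagram is simply laced. The associated Dynkin diagram is a chain of 6 nodes with one extra node attached to the third node from one end (E_7), so the type is E_7.

type E_7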